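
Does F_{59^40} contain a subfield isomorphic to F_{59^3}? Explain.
No: F_{59^3} is not a subfield of F_{59^40}

F_{p^m} embeds in F_{p^n} iff m | n. Here 3 ∤ 40 (since 40 = 13·3 + 1 with remainder 1 ≠ 0), so F_{59^3} is not a subfield of F_{59^40}. Equivalently: if it were, the tower law would give 3 = [F_{59^3}:F_59] dividing [F_{59^40}:F_59] = 40, contradiction.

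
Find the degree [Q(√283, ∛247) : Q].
[Q(√283, ∛247) : Q] = 6

Let L = Q(√283, ∛247). Since Q(√283) ⊂ L and [Q(√283):Q] = 2, the tower law gives 2 | [L:Q]. Likewise Q(∛247) ⊂ L with [Q(∛247):Q] = 3 (because 247 is not a perfect cube), so 3 | [L:Q]. As gcd(2,3) = 1, [L:Q] is divisible by 6. Conversely L is generated over Q by √283 and ∛247, so [L:Q] ≤ 2·3 = 6. Therefore [Q(√283, ∛247) : Q] = 6.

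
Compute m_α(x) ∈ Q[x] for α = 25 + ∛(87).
m_α(x) = x^3 - 75x^2 + 1875x - 15712

Set β = α - 25 = ∛(87), so β^3 = 87. Then (α - 25)^3 - 87 = 0, i.e. α is a root of g(x) = (x - 25)^3 - 87 = x^3 - 75x^2 + 1875x - 15712. Since g(x) = h(x - 25) where h(x) = x^3 - 87, and h is irreducible over Q (because 87 is not a perfect cube, so h has no rational root, and a monic cubic with no rational root is irreducible), g is also irreducible (irreducibility is preserved under the substitution x → x - 25). Hence m_α(x) = x^3 - 75x^2 + 1875x - 15712.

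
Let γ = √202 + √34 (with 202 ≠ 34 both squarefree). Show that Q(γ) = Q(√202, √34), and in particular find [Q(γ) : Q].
[Q(γ) : Q] = 4 (equivalently, Q(γ) = Q(√202, √34))

Obviously Q(γ) ⊆ Q(√202, √34), and [Q(√202, √34):Q] = 4 (since 202, 34 are distinct squarefree integers > 1 with 6868 not a perfect square). To show equality we compute the minimal polynomial of γ. From γ = √202 + √34: γ^2 = 202 + 2√(6868) + 34 = 236 + 2√(6868), so γ^2 - 236 = 2√(6868); squaring, (γ^2 - 236)^2 = 4·6868, i.e. γ^4 - 472γ^2 + 55696 - 27472 = 0, i.e. γ^4 - 472γ^2 + 28224 = 0. So γ is a root of x^4 - 472x^2 + 28224. This polynomial is irreducible over Q: it has no rational root (each ±√202 ± √34 is irrational), and any factorization into two quadratics over Q would force √(6868) ∈ Q (pairing opposite roots) or √202, √34 ∈ Q (other pairings), all impossible. Hence [Q(γ):Q] = 4 = [Q(√202, √34):Q], so Q(γ) = Q(√202, √34).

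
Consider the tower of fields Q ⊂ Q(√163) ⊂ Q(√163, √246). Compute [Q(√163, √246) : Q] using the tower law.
[Q(√163, √246) : Q] = 4

[Q(√163):Q] = 2 (min poly x^2 - 163, irreducible since 163 is squarefree > 1). For the top step, suppose √246 ∈ Q(√163), say √246 = c + d√163 with c, d ∈ Q. Squaring: 246 = c^2 + 163d^2 + 2cd√163. Since √163 ∉ Q this forces 2cd = 0. If d = 0 then √246 = c ∈ Q, contradicting 246 squarefree > 1. If c = 0 then 246 = 163d^2, so 163·246 = (163d)^2 is a perfect square in Q — but 163·246 = 40098 is not a perfect square (since 163 and 246 are distinct squarefree integers). Contradiction. Hence √246 ∉ Q(√163), so x^2 - 246 stays irreducible over Q(√163) and [Q(√163, √246) : Q(√163)] = 2. By the tower law, [Q(√163, √246) : Q] = 2 · 2 = 4.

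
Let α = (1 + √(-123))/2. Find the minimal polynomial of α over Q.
m_α(x) = x^2 - x + 31

From 2α - 1 = √(-123), squaring gives (2α - 1)^2 = -123, i.e. 4α^2 - 4α + 1 = -123, so α^2 - α + (1 + 123)/4 = 0. Since -123 ≡ 1 (mod 4), (1 + 123)/4 = 31 ∈ Z. The polynomial x^2 - x + 31 has discriminant 1 - 4·(31) = -123, which is not a perfect square in Q (d = -123 is squarefree and ≠ 1), so x^2 - x + 31 is irreducible over Q. It is the minimal polynomial of α.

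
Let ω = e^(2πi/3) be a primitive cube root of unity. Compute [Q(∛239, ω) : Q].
[Q(∛239, ω) : Q] = 6

[Q(∛239):Q] = 3 (min poly x^3 - 239, irreducible since 239 is not a perfect cube). [Q(ω):Q] = 2 (min poly x^2 + x + 1). Since Q(∛239) ⊂ R and ω ∉ R, we have ω ∉ Q(∛239), so x^2 + x + 1 remains irreducible over Q(∛239) and [Q(∛239, ω) : Q(∛239)] = 2. By the tower law, [Q(∛239, ω) : Q] = 3 · 2 = 6. (In fact Q(∛239, ω) is the splitting field of x^3 - 239 over Q.)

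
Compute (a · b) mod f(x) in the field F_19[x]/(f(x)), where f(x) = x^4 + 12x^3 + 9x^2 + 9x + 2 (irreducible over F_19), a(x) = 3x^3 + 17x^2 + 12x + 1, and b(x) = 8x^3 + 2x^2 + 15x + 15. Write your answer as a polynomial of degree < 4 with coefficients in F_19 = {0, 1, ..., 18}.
a · b ≡ 12x^3 + 3x^2 + 3x + 13 (mod f(x))

Multiply in F_19[x]: a(x)·b(x) = (3x^3 + 17x^2 + 12x + 1)·(8x^3 + 2x^2 + 15x + 15) = 5x^6 + 9x^5 + 4x^4 + 9x^3 + 5x + 15. This has degree ≥ 4, so divide by f(x) over F_19: 5x^6 + 9x^5 + 4x^4 + 9x^3 + 5x + 15 = (5x^2 + 6x + 1)·(x^4 + 12x^3 + 9x^2 + 9x + 2) + (12x^3 + 3x^2 + 3x + 13). Hence a·b ≡ 12x^3 + 3x^2 + 3x + 13 (mod f). (F_19[x]/(f) is a field with 19^4 = 130321 elements since f is irreducible of degree 4.)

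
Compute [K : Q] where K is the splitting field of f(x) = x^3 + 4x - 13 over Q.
[K : Q] = 6

By the rational root test, any rational root of the monic integer polynomial f(x) = x^3 + 4x - 13 must be an integer dividing the constant term -13, i.e. one of ±{1, 13}. Evaluating: f(1) = -8, f(-1) = -18, f(13) = 2236, f(-13) = -2262; none is 0, so f has no rational root and is therefore irreducible over Q (a cubic with no linear factor over a field is irreducible). For an irreducible cubic, the Galois group is A_3 or S_3 according as the discriminant disc(f) = -4a^3 - 27b^2 = -4·(4)^3 - 27·(-13)^2 = -4819 is or is not a square in Q. Here disc(f) = -4819 is not a perfect square in Q, so the Galois group of f over Q is not contained in A_3 and must be all of S_3. The splitting field has degree |S_3| = 6 over Q, so [K : Q] = 6.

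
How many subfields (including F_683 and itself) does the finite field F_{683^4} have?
F_{683^4} has 3 subfields

The subfields of F_{p^n} are exactly the fields F_{p^d} for d | n (each is the fixed field of the unique index-d subgroup of Gal(F_{p^n}/F_p) ≅ Z/nZ). The divisors of n = 4 are {1, 2, 4}, giving 3 subfields: F_{683^1}, F_{683^2}, F_{683^4}.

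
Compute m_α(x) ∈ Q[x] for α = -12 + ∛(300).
m_α(x) = x^3 + 36x^2 + 432x + 1428

Set β = α + 12 = ∛(300), so β^3 = 300. Then (α + 12)^3 - 300 = 0, i.e. α is a root of g(x) = (x + 12)^3 - 300 = x^3 + 36x^2 + 432x + 1428. Since g(x) = h(x + 12) where h(x) = x^3 - 300, and h is irreducible over Q (because 300 is not a perfect cube, so h has no rational root, and a monic cubic with no rational root is irreducible), g is also irreducible (irreducibility is preserved under the substitution x → x + 12). Hence m_α(x) = x^3 + 36x^2 + 432x + 1428.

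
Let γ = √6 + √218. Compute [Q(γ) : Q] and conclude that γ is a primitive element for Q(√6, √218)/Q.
[Q(γ) : Q] = 4 (equivalently, Q(γ) = Q(√6, √218))

Obviously Q(γ) ⊆ Q(√6, √218), and [Q(√6, √218):Q] = 4 (since 6, 218 are distinct squarefree integers > 1 with 1308 not a perfect square). To show equality we compute the minimal polynomial of γ. From γ = √6 + √218: γ^2 = 6 + 2√(1308) + 218 = 224 + 2√(1308), so γ^2 - 224 = 2√(1308); squaring, (γ^2 - 224)^2 = 4·1308, i.e. γ^4 - 448γ^2 + 50176 - 5232 = 0, i.e. γ^4 - 448γ^2 + 44944 = 0. So γ is a root of x^4 - 448x^2 + 44944. This polynomial is irreducible over Q: it has no rational root (each ±√6 ± √218 is irrational), and any factorization into two quadratics over Q would force √(1308) ∈ Q (pairing opposite roots) or √6, √218 ∈ Q (other pairings), all impossible. Hence [Q(γ):Q] = 4 = [Q(√6, √218):Q], so Q(γ) = Q(√6, √218).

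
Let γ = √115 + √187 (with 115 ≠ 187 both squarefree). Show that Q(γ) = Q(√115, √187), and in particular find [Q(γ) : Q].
[Q(γ) : Q] = 4 (equivalently, Q(γ) = Q(√115, √187))

Obviously Q(γ) ⊆ Q(√115, √187), and [Q(√115, √187):Q] = 4 (since 115, 187 are distinct squarefree integers > 1 with 21505 not a perfect square). To show equality we compute the minimal polynomial of γ. From γ = √115 + √187: γ^2 = 115 + 2√(21505) + 187 = 302 + 2√(21505), so γ^2 - 302 = 2√(21505); squaring, (γ^2 - 302)^2 = 4·21505, i.e. γ^4 - 604γ^2 + 91204 - 86020 = 0, i.e. γ^4 - 604γ^2 + 5184 = 0. So γ is a root of x^4 - 604x^2 + 5184. This polynomial is irreducible over Q: it has no rational root (each ±√115 ± √187 is irrational), and any factorization into two quadratics over Q would force √(21505) ∈ Q (pairing opposite roots) or √115, √187 ∈ Q (other pairings), all impossible. Hence [Q(γ):Q] = 4 = [Q(√115, √187):Q], so Q(γ) = Q(√115, √187).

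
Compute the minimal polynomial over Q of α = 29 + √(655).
m_α(x) = x^2 - 58x + 186

From α - 29 = √(655), squaring gives (α - 29)^2 = 655, i.e. α^2 - 58α + 841 = 655, so α^2 - 58α + 186 = 0. The discriminant of x^2 - 58x + 186 is (-58)^2 - 4·(186) = 3364 - 744 = 2620, and 4·(655) is not a perfect square in Q since 655 is squarefree and ≠ 1. Hence x^2 - 58x + 186 is irreducible over Q and is the minimal polynomial of α.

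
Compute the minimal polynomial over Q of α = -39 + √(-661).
m_α(x) = x^2 + 78x + 2182

From α + 39 = √(-661), squaring gives (α + 39)^2 = -661, i.e. α^2 + 78α + 1521 = -661, so α^2 + 78α + 2182 = 0. The discriminant of x^2 + 78x + 2182 is (78)^2 - 4·(2182) = 6084 - 8728 = -2644, and 4·(-661) is not a perfect square in Q since -661 is squarefree and ≠ 1. Hence x^2 + 78x + 2182 is irreducible over Q and is the minimal polynomial of α.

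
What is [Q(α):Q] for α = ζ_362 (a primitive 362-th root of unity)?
[Q(α):Q] = 180

The minimal polynomial of ζ_362 over Q is the 362-th cyclotomic polynomial Φ_362(x), which is irreducible over Q and has degree φ(362) = 180. Hence [Q(α):Q] = φ(362) = 180.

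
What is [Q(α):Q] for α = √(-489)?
[Q(α):Q] = 2

[Q(α):Q] equals the degree of the minimal polynomial of α. Here α^2 = -489 and x^2 + 489 is irreducible (d = -489 is squarefree, ≠ 1, hence not a square), so deg(m_α) = 2. Thus [Q(α):Q] = 2.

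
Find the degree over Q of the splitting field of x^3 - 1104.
[K : Q] = 6

The roots of x^3 - 1104 are ∛1104, ω∛1104, ω^2∛1104 where ω = e^(2πi/3) is a primitive cube root of unity, so K = Q(∛1104, ω). Now [Q(∛1104):Q] = 3 (since 1104 is not a perfect cube, x^3 - 1104 is irreducible) and [Q(ω):Q] = 2. Both 2 and 3 divide [K:Q], and [K:Q] ≤ 3·2 = 6, so [K:Q] = 6. (Equivalently: Q(∛1104) ⊂ R but ω ∉ R, so [K : Q(∛1104)] = 2.)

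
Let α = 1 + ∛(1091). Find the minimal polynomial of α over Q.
m_α(x) = x^3 - 3x^2 + 3x - 1092

Set β = α - 1 = ∛(1091), so β^3 = 1091. Then (α - 1)^3 - 1091 = 0, i.e. α is a root of g(x) = (x - 1)^3 - 1091 = x^3 - 3x^2 + 3x - 1092. Since g(x) = h(x - 1) where h(x) = x^3 - 1091, and h is irreducible over Q (because 1091 is not a perfect cube, so h has no rational root, and a monic cubic with no rational root is irreducible), g is also irreducible (irreducibility is preserved under the substitution x → x - 1). Hence m_α(x) = x^3 - 3x^2 + 3x - 1092.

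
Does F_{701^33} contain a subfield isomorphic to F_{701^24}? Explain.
No: F_{701^24} is not a subfield of F_{701^33}

F_{p^m} embeds in F_{p^n} iff m | n. Here 24 ∤ 33 (since 33 = 1·24 + 9 with remainder 9 ≠ 0), so F_{701^24} is not a subfield of F_{701^33}. Equivalently: if it were, the tower law would give 24 = [F_{701^24}:F_701] dividing [F_{701^33}:F_701] = 33, contradiction.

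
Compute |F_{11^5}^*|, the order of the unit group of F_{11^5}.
|F_{11^5}^*| = 161050

F_{11^5} has 11^5 = 161051 elements; its multiplicative group consists of all nonzero elements, so |F_{11^5}^*| = 161051 - 1 = 161050. (It is cyclic since any finite subgroup of the multiplicative group of a field is cyclic.)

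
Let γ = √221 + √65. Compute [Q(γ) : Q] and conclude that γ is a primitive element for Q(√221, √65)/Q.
[Q(γ) : Q] = 4 (equivalently, Q(γ) = Q(√221, √65))

Obviously Q(γ) ⊆ Q(√221, √65), and [Q(√221, √65):Q] = 4 (since 221, 65 are distinct squarefree integers > 1 with 14365 not a perfect square). To show equality we compute the minimal polynomial of γ. From γ = √221 + √65: γ^2 = 221 + 2√(14365) + 65 = 286 + 2√(14365), so γ^2 - 286 = 2√(14365); squaring, (γ^2 - 286)^2 = 4·14365, i.e. γ^4 - 572γ^2 + 81796 - 57460 = 0, i.e. γ^4 - 572γ^2 + 24336 = 0. So γ is a root of x^4 - 572x^2 + 24336. This polynomial is irreducible over Q: it has no rational root (each ±√221 ± √65 is irrational), and any factorization into two quadratics over Q would force √(14365) ∈ Q (pairing opposite roots) or √221, √65 ∈ Q (other pairings), all impossible. Hence [Q(γ):Q] = 4 = [Q(√221, √65):Q], so Q(γ) = Q(√221, √65).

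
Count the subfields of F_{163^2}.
F_{163^2} has 2 subfields

The subfields of F_{p^n} are exactly the fields F_{p^d} for d | n (each is the fixed field of the unique index-d subgroup of Gal(F_{p^n}/F_p) ≅ Z/nZ). The divisors of n = 2 are {1, 2}, giving 2 subfields: F_{163^1}, F_{163^2}.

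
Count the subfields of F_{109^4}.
F_{109^4} has 3 subfields

The subfields of F_{p^n} are exactly the fields F_{p^d} for d | n (each is the fixed field of the unique index-d subgroup of Gal(F_{p^n}/F_p) ≅ Z/nZ). The divisors of n = 4 are {1, 2, 4}, giving 3 subfields: F_{109^1}, F_{109^2}, F_{109^4}.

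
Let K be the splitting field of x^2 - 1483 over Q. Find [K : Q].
[K : Q] = 2

f(x) = x^2 - 1483 factors as (x - √1483)(x + √1483). The splitting field is K = Q(√1483). Since 1483 is squarefree and > 1, it is not a perfect square, so x^2 - 1483 is irreducible over Q and [Q(√1483) : Q] = 2. Hence [K : Q] = 2.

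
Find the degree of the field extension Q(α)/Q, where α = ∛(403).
[Q(α):Q] = 3

The minimal polynomial of α is x^3 - 403, irreducible over Q since 403 is not a perfect cube (so x^3 - 403 has no rational root). Hence [Q(α):Q] = deg(m_α) = 3.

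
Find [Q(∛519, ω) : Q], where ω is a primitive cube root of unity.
[Q(∛519, ω) : Q] = 6

[Q(∛519):Q] = 3 (min poly x^3 - 519, irreducible since 519 is not a perfect cube). [Q(ω):Q] = 2 (min poly x^2 + x + 1). Since Q(∛519) ⊂ R and ω ∉ R, we have ω ∉ Q(∛519), so x^2 + x + 1 remains irreducible over Q(∛519) and [Q(∛519, ω) : Q(∛519)] = 2. By the tower law, [Q(∛519, ω) : Q] = 3 · 2 = 6. (In fact Q(∛519, ω) is the splitting field of x^3 - 519 over Q.)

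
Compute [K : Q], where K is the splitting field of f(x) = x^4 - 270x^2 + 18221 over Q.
[K : Q] = 4

Solving the quadratic in x^2: x^2 = (270 ± √(270^2 - 4·18221))/2 = (270 ± √16)/2 = (270 ± 4)/2, giving x^2 = 137 or x^2 = 133. So f(x) = (x^2 - 137)(x^2 - 133) and the roots of f are ±√137, ±√133. Hence the splitting field is K = Q(√137, √133). Since 137 and 133 are distinct squarefree integers > 1, their product 18221 is not a perfect square, so √133 ∉ Q(√137). By the tower law [K:Q] = [Q(√137,√133):Q(√137)] · [Q(√137):Q] = 2 · 2 = 4.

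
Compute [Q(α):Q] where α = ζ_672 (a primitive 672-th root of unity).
[Q(α):Q] = 192

The minimal polynomial of ζ_672 over Q is the 672-th cyclotomic polynomial Φ_672(x), which is irreducible over Q and has degree φ(672) = 192. Hence [Q(α):Q] = φ(672) = 192.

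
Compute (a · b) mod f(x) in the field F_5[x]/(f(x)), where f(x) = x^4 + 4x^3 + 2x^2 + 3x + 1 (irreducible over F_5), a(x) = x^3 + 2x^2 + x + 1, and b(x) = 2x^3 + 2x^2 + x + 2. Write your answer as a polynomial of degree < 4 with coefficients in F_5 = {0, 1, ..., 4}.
a · b ≡ 2x^3 + 4x^2 + 2x + 1 (mod f(x))

Multiply in F_5[x]: a(x)·b(x) = (x^3 + 2x^2 + x + 1)·(2x^3 + 2x^2 + x + 2) = 2x^6 + x^5 + 2x^4 + 3x^3 + 2x^2 + 3x + 2. This has degree ≥ 4, so divide by f(x) over F_5: 2x^6 + x^5 + 2x^4 + 3x^3 + 2x^2 + 3x + 2 = (2x^2 + 3x + 1)·(x^4 + 4x^3 + 2x^2 + 3x + 1) + (2x^3 + 4x^2 + 2x + 1). Hence a·b ≡ 2x^3 + 4x^2 + 2x + 1 (mod f). (F_5[x]/(f) is a field with 5^4 = 625 elements since f is irreducible of degree 4.)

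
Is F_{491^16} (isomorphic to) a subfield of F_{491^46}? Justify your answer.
No: F_{491^16} is not a subfield of F_{491^46}

F_{p^m} embeds in F_{p^n} iff m | n. Here 16 ∤ 46 (since 46 = 2·16 + 14 with remainder 14 ≠ 0), so F_{491^16} is not a subfield of F_{491^46}. Equivalently: if it were, the tower law would give 16 = [F_{491^16}:F_491] dividing [F_{491^46}:F_491] = 46, contradiction.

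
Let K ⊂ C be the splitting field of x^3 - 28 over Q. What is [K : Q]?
[K : Q] = 6

The roots of x^3 - 28 are ∛28, ω∛28, ω^2∛28 where ω = e^(2πi/3) is a primitive cube root of unity, so K = Q(∛28, ω). Now [Q(∛28):Q] = 3 (since 28 is not a perfect cube, x^3 - 28 is irreducible) and [Q(ω):Q] = 2. Both 2 and 3 divide [K:Q], and [K:Q] ≤ 3·2 = 6, so [K:Q] = 6. (Equivalently: Q(∛28) ⊂ R but ω ∉ R, so [K : Q(∛28)] = 2.)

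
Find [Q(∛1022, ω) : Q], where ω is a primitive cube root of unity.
[Q(∛1022, ω) : Q] = 6

[Q(∛1022):Q] = 3 (min poly x^3 - 1022, irreducible since 1022 is not a perfect cube). [Q(ω):Q] = 2 (min poly x^2 + x + 1). Since Q(∛1022) ⊂ R and ω ∉ R, we have ω ∉ Q(∛1022), so x^2 + x + 1 remains irreducible over Q(∛1022) and [Q(∛1022, ω) : Q(∛1022)] = 2. By the tower law, [Q(∛1022, ω) : Q] = 3 · 2 = 6. (In fact Q(∛1022, ω) is the splitting field of x^3 - 1022 over Q.)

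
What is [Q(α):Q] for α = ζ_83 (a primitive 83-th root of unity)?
[Q(α):Q] = 82

The minimal polynomial of ζ_83 over Q is the 83-th cyclotomic polynomial Φ_83(x), which is irreducible over Q and has degree φ(83) = 82. Hence [Q(α):Q] = φ(83) = 82.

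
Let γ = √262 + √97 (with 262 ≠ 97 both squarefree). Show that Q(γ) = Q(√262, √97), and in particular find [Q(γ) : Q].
[Q(γ) : Q] = 4 (equivalently, Q(γ) = Q(√262, √97))

Obviously Q(γ) ⊆ Q(√262, √97), and [Q(√262, √97):Q] = 4 (since 262, 97 are distinct squarefree integers > 1 with 25414 not a perfect square). To show equality we compute the minimal polynomial of γ. From γ = √262 + √97: γ^2 = 262 + 2√(25414) + 97 = 359 + 2√(25414), so γ^2 - 359 = 2√(25414); squaring, (γ^2 - 359)^2 = 4·25414, i.e. γ^4 - 718γ^2 + 128881 - 101656 = 0, i.e. γ^4 - 718γ^2 + 27225 = 0. So γ is a root of x^4 - 718x^2 + 27225. This polynomial is irreducible over Q: it has no rational root (each ±√262 ± √97 is irrational), and any factorization into two quadratics over Q would force √(25414) ∈ Q (pairing opposite roots) or √262, √97 ∈ Q (other pairings), all impossible. Hence [Q(γ):Q] = 4 = [Q(√262, √97):Q], so Q(γ) = Q(√262, √97).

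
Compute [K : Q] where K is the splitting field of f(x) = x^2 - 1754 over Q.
[K : Q] = 2

f(x) = x^2 - 1754 factors as (x - √1754)(x + √1754). The splitting field is K = Q(√1754). Since 1754 is squarefree and > 1, it is not a perfect square, so x^2 - 1754 is irreducible over Q and [Q(√1754) : Q] = 2. Hence [K : Q] = 2.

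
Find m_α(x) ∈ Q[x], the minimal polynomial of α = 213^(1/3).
m_α(x) = x^3 - 213

α satisfies α^3 = 213, so x^3 - 213 annihilates α. By the rational root test, a rational root p/q (in lowest terms) of x^3 - 213 would satisfy p^3 = 213 q^3, forcing q = 1 and p^3 = 213; but 213 is not a perfect cube, contradiction. A monic cubic over Q with no rational root is irreducible (any nontrivial factorization would include a linear factor). Hence x^3 - 213 is the minimal polynomial of α, and in particular [Q(α):Q] = 3.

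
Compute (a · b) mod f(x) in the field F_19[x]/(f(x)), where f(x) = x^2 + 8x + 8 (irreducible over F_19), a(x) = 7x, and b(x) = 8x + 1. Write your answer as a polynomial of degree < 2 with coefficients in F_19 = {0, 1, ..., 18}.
a · b ≡ 15x + 8 (mod f(x))

Multiply in F_19[x]: a(x)·b(x) = (7x)·(8x + 1) = 18x^2 + 7x. This has degree ≥ 2, so divide by f(x) over F_19: 18x^2 + 7x = (18)·(x^2 + 8x + 8) + (15x + 8). Hence a·b ≡ 15x + 8 (mod f). (F_19[x]/(f) is a field with 19^2 = 361 elements since f is irreducible of degree 2.)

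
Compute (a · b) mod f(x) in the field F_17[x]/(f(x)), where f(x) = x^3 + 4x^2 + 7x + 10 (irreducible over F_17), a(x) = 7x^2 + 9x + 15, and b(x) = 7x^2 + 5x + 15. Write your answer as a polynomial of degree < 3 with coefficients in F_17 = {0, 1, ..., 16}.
a · b ≡ 15x^2 + 15x + 15 (mod f(x))

Multiply in F_17[x]: a(x)·b(x) = (7x^2 + 9x + 15)·(7x^2 + 5x + 15) = 15x^4 + 13x^3 + 6x + 4. This has degree ≥ 3, so divide by f(x) over F_17: 15x^4 + 13x^3 + 6x + 4 = (15x + 4)·(x^3 + 4x^2 + 7x + 10) + (15x^2 + 15x + 15). Hence a·b ≡ 15x^2 + 15x + 15 (mod f). (F_17[x]/(f) is a field with 17^3 = 4913 elements since f is irreducible of degree 3.)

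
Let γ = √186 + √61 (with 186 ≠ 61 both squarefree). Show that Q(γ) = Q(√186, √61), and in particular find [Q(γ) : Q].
[Q(γ) : Q] = 4 (equivalently, Q(γ) = Q(√186, √61))

Obviously Q(γ) ⊆ Q(√186, √61), and [Q(√186, √61):Q] = 4 (since 186, 61 are distinct squarefree integers > 1 with 11346 not a perfect square). To show equality we compute the minimal polynomial of γ. From γ = √186 + √61: γ^2 = 186 + 2√(11346) + 61 = 247 + 2√(11346), so γ^2 - 247 = 2√(11346); squaring, (γ^2 - 247)^2 = 4·11346, i.e. γ^4 - 494γ^2 + 61009 - 45384 = 0, i.e. γ^4 - 494γ^2 + 15625 = 0. So γ is a root of x^4 - 494x^2 + 15625. This polynomial is irreducible over Q: it has no rational root (each ±√186 ± √61 is irrational), and any factorization into two quadratics over Q would force √(11346) ∈ Q (pairing opposite roots) or √186, √61 ∈ Q (other pairings), all impossible. Hence [Q(γ):Q] = 4 = [Q(√186, √61):Q], so Q(γ) = Q(√186, √61).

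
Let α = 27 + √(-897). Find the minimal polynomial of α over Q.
m_α(x) = x^2 - 54x + 1626

From α - 27 = √(-897), squaring gives (α - 27)^2 = -897, i.e. α^2 - 54α + 729 = -897, so α^2 - 54α + 1626 = 0. The discriminant of x^2 - 54x + 1626 is (-54)^2 - 4·(1626) = 2916 - 6504 = -3588, and 4·(-897) is not a perfect square in Q since -897 is squarefree and ≠ 1. Hence x^2 - 54x + 1626 is irreducible over Q and is the minimal polynomial of α.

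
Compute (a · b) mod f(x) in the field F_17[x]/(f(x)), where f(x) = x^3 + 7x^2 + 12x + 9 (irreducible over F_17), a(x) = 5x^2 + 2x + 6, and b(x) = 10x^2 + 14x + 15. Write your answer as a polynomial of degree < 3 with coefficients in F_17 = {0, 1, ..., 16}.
a · b ≡ 6x^2 + 13x + 16 (mod f(x))

Multiply in F_17[x]: a(x)·b(x) = (5x^2 + 2x + 6)·(10x^2 + 14x + 15) = 16x^4 + 5x^3 + 10x^2 + 12x + 5. This has degree ≥ 3, so divide by f(x) over F_17: 16x^4 + 5x^3 + 10x^2 + 12x + 5 = (16x + 12)·(x^3 + 7x^2 + 12x + 9) + (6x^2 + 13x + 16). Hence a·b ≡ 6x^2 + 13x + 16 (mod f). (F_17[x]/(f) is a field with 17^3 = 4913 elements since f is irreducible of degree 3.)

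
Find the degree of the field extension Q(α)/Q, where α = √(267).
[Q(α):Q] = 2

[Q(α):Q] equals the degree of the minimal polynomial of α. Here α^2 = 267 and x^2 - 267 is irreducible (d = 267 is squarefree, ≠ 1, hence not a square), so deg(m_α) = 2. Thus [Q(α):Q] = 2.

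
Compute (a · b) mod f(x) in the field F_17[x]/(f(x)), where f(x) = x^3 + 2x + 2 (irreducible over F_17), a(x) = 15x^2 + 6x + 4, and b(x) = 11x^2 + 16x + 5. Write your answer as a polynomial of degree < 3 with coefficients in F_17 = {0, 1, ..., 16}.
a · b ≡ 4x^2 + 2x + 3 (mod f(x))

Multiply in F_17[x]: a(x)·b(x) = (15x^2 + 6x + 4)·(11x^2 + 16x + 5) = 12x^4 + 11x^2 + 9x + 3. This has degree ≥ 3, so divide by f(x) over F_17: 12x^4 + 11x^2 + 9x + 3 = (12x)·(x^3 + 2x + 2) + (4x^2 + 2x + 3). Hence a·b ≡ 4x^2 + 2x + 3 (mod f). (F_17[x]/(f) is a field with 17^3 = 4913 elements since f is irreducible of degree 3.)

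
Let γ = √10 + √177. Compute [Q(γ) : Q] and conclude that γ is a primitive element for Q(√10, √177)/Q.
[Q(γ) : Q] = 4 (equivalently, Q(γ) = Q(√10, √177))

Obviously Q(γ) ⊆ Q(√10, √177), and [Q(√10, √177):Q] = 4 (since 10, 177 are distinct squarefree integers > 1 with 1770 not a perfect square). To show equality we compute the minimal polynomial of γ. From γ = √10 + √177: γ^2 = 10 + 2√(1770) + 177 = 187 + 2√(1770), so γ^2 - 187 = 2√(1770); squaring, (γ^2 - 187)^2 = 4·1770, i.e. γ^4 - 374γ^2 + 34969 - 7080 = 0, i.e. γ^4 - 374γ^2 + 27889 = 0. So γ is a root of x^4 - 374x^2 + 27889. This polynomial is irreducible over Q: it has no rational root (each ±√10 ± √177 is irrational), and any factorization into two quadratics over Q would force √(1770) ∈ Q (pairing opposite roots) or √10, √177 ∈ Q (other pairings), all impossible. Hence [Q(γ):Q] = 4 = [Q(√10, √177):Q], so Q(γ) = Q(√10, √177).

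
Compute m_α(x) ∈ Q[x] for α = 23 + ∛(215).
m_α(x) = x^3 - 69x^2 + 1587x - 12382

Set β = α - 23 = ∛(215), so β^3 = 215. Then (α - 23)^3 - 215 = 0, i.e. α is a root of g(x) = (x - 23)^3 - 215 = x^3 - 69x^2 + 1587x - 12382. Since g(x) = h(x - 23) where h(x) = x^3 - 215, and h is irreducible over Q (because 215 is not a perfect cube, so h has no rational root, and a monic cubic with no rational root is irreducible), g is also irreducible (irreducibility is preserved under the substitution x → x - 23). Hence m_α(x) = x^3 - 69x^2 + 1587x - 12382.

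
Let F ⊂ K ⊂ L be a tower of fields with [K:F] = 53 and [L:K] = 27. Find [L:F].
[L:F] = 1431

The tower law says that for any tower of field extensions F ⊂ K ⊂ L with finite degrees, [L:F] = [L:K] · [K:F]. Here this gives [L:F] = 27 · 53 = 1431.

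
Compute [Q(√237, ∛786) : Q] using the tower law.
[Q(√237, ∛786) : Q] = 6

Let L = Q(√237, ∛786). Since Q(√237) ⊂ L and [Q(√237):Q] = 2, the tower law gives 2 | [L:Q]. Likewise Q(∛786) ⊂ L with [Q(∛786):Q] = 3 (because 786 is not a perfect cube), so 3 | [L:Q]. As gcd(2,3) = 1, [L:Q] is divisible by 6. Conversely L is generated over Q by √237 and ∛786, so [L:Q] ≤ 2·3 = 6. Therefore [Q(√237, ∛786) : Q] = 6.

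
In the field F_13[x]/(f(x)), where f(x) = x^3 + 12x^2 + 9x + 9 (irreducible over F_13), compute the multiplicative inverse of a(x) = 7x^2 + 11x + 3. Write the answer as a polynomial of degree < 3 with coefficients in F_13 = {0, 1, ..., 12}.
a(x)^(-1) ≡ 8x^2 + 2x + 2 (mod f(x))

Since f is irreducible over F_13, F_13[x]/(f) is a field and a(x) ≠ 0 has an inverse. Apply the extended Euclidean algorithm to f(x) and a(x) in F_13[x]: f(x) = (2x + 6)·a(x) + (2x + 4);  a(x) = (10x + 5)·(2x + 4) + (9). The last nonzero remainder is the constant 9 = gcd(f, a) in F_13. Back-substituting through the division chain expresses 9 = s(x)·a(x) + t(x)·f(x) with s(x) ≡ 7x^2 + 5x + 5 (mod f), so (7x^2 + 5x + 5)·a(x) ≡ 9 (mod f). Multiplying by 9^(-1) ≡ 3 in F_13 gives a(x)^(-1) ≡ 3·(7x^2 + 5x + 5) ≡ 8x^2 + 2x + 2 (mod f). Check: (7x^2 + 11x + 3)·(8x^2 + 2x + 2) = 4x^4 + 11x^3 + 8x^2 + 2x + 6 ≡ 1 (mod x^3 + 12x^2 + 9x + 9).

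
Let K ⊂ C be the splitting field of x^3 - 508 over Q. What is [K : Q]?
[K : Q] = 6

The roots of x^3 - 508 are ∛508, ω∛508, ω^2∛508 where ω = e^(2πi/3) is a primitive cube root of unity, so K = Q(∛508, ω). Now [Q(∛508):Q] = 3 (since 508 is not a perfect cube, x^3 - 508 is irreducible) and [Q(ω):Q] = 2. Both 2 and 3 divide [K:Q], and [K:Q] ≤ 3·2 = 6, so [K:Q] = 6. (Equivalently: Q(∛508) ⊂ R but ω ∉ R, so [K : Q(∛508)] = 2.)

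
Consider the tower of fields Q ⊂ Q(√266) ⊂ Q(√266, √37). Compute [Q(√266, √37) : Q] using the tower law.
[Q(√266, √37) : Q] = 4

[Q(√266):Q] = 2 (min poly x^2 - 266, irreducible since 266 is squarefree > 1). For the top step, suppose √37 ∈ Q(√266), say √37 = c + d√266 with c, d ∈ Q. Squaring: 37 = c^2 + 266d^2 + 2cd√266. Since √266 ∉ Q this forces 2cd = 0. If d = 0 then √37 = c ∈ Q, contradicting 37 squarefree > 1. If c = 0 then 37 = 266d^2, so 266·37 = (266d)^2 is a perfect square in Q — but 266·37 = 9842 is not a perfect square (since 266 and 37 are distinct squarefree integers). Contradiction. Hence √37 ∉ Q(√266), so x^2 - 37 stays irreducible over Q(√266) and [Q(√266, √37) : Q(√266)] = 2. By the tower law, [Q(√266, √37) : Q] = 2 · 2 = 4.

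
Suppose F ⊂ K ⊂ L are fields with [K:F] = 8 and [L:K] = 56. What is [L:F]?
[L:F] = 448

The tower law says that for any tower of field extensions F ⊂ K ⊂ L with finite degrees, [L:F] = [L:K] · [K:F]. Here this gives [L:F] = 56 · 8 = 448.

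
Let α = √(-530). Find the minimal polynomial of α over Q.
m_α(x) = x^2 + 530

α satisfies α^2 + 530 = 0, so x^2 + 530 annihilates α. Since d = -530 is squarefree and ≠ 1, it is not a perfect square in Q, so x^2 + 530 has no rational root and is therefore irreducible over Q (a degree-2 polynomial over a field is irreducible iff it has no root). Hence m_α(x) = x^2 + 530.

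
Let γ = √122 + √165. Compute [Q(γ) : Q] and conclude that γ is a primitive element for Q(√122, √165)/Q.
[Q(γ) : Q] = 4 (equivalently, Q(γ) = Q(√122, √165))

Obviously Q(γ) ⊆ Q(√122, √165), and [Q(√122, √165):Q] = 4 (since 122, 165 are distinct squarefree integers > 1 with 20130 not a perfect square). To show equality we compute the minimal polynomial of γ. From γ = √122 + √165: γ^2 = 122 + 2√(20130) + 165 = 287 + 2√(20130), so γ^2 - 287 = 2√(20130); squaring, (γ^2 - 287)^2 = 4·20130, i.e. γ^4 - 574γ^2 + 82369 - 80520 = 0, i.e. γ^4 - 574γ^2 + 1849 = 0. So γ is a root of x^4 - 574x^2 + 1849. This polynomial is irreducible over Q: it has no rational root (each ±√122 ± √165 is irrational), and any factorization into two quadratics over Q would force √(20130) ∈ Q (pairing opposite roots) or √122, √165 ∈ Q (other pairings), all impossible. Hence [Q(γ):Q] = 4 = [Q(√122, √165):Q], so Q(γ) = Q(√122, √165).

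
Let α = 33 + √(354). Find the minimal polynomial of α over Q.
m_α(x) = x^2 - 66x + 735

From α - 33 = √(354), squaring gives (α - 33)^2 = 354, i.e. α^2 - 66α + 1089 = 354, so α^2 - 66α + 735 = 0. The discriminant of x^2 - 66x + 735 is (-66)^2 - 4·(735) = 4356 - 2940 = 1416, and 4·(354) is not a perfect square in Q since 354 is squarefree and ≠ 1. Hence x^2 - 66x + 735 is irreducible over Q and is the minimal polynomial of α.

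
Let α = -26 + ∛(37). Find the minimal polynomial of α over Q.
m_α(x) = x^3 + 78x^2 + 2028x + 17539

Set β = α + 26 = ∛(37), so β^3 = 37. Then (α + 26)^3 - 37 = 0, i.e. α is a root of g(x) = (x + 26)^3 - 37 = x^3 + 78x^2 + 2028x + 17539. Since g(x) = h(x + 26) where h(x) = x^3 - 37, and h is irreducible over Q (because 37 is not a perfect cube, so h has no rational root, and a monic cubic with no rational root is irreducible), g is also irreducible (irreducibility is preserved under the substitution x → x + 26). Hence m_α(x) = x^3 + 78x^2 + 2028x + 17539.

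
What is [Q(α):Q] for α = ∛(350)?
[Q(α):Q] = 3

The minimal polynomial of α is x^3 - 350, irreducible over Q since 350 is not a perfect cube (so x^3 - 350 has no rational root). Hence [Q(α):Q] = deg(m_α) = 3.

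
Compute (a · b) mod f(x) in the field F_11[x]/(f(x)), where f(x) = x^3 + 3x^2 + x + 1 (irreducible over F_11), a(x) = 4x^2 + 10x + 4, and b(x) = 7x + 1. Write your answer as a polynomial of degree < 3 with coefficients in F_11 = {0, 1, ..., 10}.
a · b ≡ x^2 + 10x + 9 (mod f(x))

Multiply in F_11[x]: a(x)·b(x) = (4x^2 + 10x + 4)·(7x + 1) = 6x^3 + 8x^2 + 5x + 4. This has degree ≥ 3, so divide by f(x) over F_11: 6x^3 + 8x^2 + 5x + 4 = (6)·(x^3 + 3x^2 + x + 1) + (x^2 + 10x + 9). Hence a·b ≡ x^2 + 10x + 9 (mod f). (F_11[x]/(f) is a field with 11^3 = 1331 elements since f is irreducible of degree 3.)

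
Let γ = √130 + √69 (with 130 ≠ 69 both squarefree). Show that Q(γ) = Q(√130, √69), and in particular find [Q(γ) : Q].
[Q(γ) : Q] = 4 (equivalently, Q(γ) = Q(√130, √69))

Obviously Q(γ) ⊆ Q(√130, √69), and [Q(√130, √69):Q] = 4 (since 130, 69 are distinct squarefree integers > 1 with 8970 not a perfect square). To show equality we compute the minimal polynomial of γ. From γ = √130 + √69: γ^2 = 130 + 2√(8970) + 69 = 199 + 2√(8970), so γ^2 - 199 = 2√(8970); squaring, (γ^2 - 199)^2 = 4·8970, i.e. γ^4 - 398γ^2 + 39601 - 35880 = 0, i.e. γ^4 - 398γ^2 + 3721 = 0. So γ is a root of x^4 - 398x^2 + 3721. This polynomial is irreducible over Q: it has no rational root (each ±√130 ± √69 is irrational), and any factorization into two quadratics over Q would force √(8970) ∈ Q (pairing opposite roots) or √130, √69 ∈ Q (other pairings), all impossible. Hence [Q(γ):Q] = 4 = [Q(√130, √69):Q], so Q(γ) = Q(√130, √69).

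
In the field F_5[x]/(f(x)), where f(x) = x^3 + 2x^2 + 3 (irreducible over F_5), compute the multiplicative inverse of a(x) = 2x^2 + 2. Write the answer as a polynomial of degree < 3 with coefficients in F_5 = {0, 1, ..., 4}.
a(x)^(-1) ≡ x^2 + 3x + 1 (mod f(x))

Since f is irreducible over F_5, F_5[x]/(f) is a field and a(x) ≠ 0 has an inverse. Apply the extended Euclidean algorithm to f(x) and a(x) in F_5[x]: f(x) = (3x + 1)·a(x) + (4x + 1);  a(x) = (3x + 3)·(4x + 1) + (4). The last nonzero remainder is the constant 4 = gcd(f, a) in F_5. Back-substituting through the division chain expresses 4 = s(x)·a(x) + t(x)·f(x) with s(x) ≡ 4x^2 + 2x + 4 (mod f), so (4x^2 + 2x + 4)·a(x) ≡ 4 (mod f). Multiplying by 4^(-1) ≡ 4 in F_5 gives a(x)^(-1) ≡ 4·(4x^2 + 2x + 4) ≡ x^2 + 3x + 1 (mod f). Check: (2x^2 + 2)·(x^2 + 3x + 1) = 2x^4 + x^3 + 4x^2 + x + 2 ≡ 1 (mod x^3 + 2x^2 + 3).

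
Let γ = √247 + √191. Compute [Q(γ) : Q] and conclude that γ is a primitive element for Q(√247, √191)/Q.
[Q(γ) : Q] = 4 (equivalently, Q(γ) = Q(√247, √191))

Obviously Q(γ) ⊆ Q(√247, √191), and [Q(√247, √191):Q] = 4 (since 247, 191 are distinct squarefree integers > 1 with 47177 not a perfect square). To show equality we compute the minimal polynomial of γ. From γ = √247 + √191: γ^2 = 247 + 2√(47177) + 191 = 438 + 2√(47177), so γ^2 - 438 = 2√(47177); squaring, (γ^2 - 438)^2 = 4·47177, i.e. γ^4 - 876γ^2 + 191844 - 188708 = 0, i.e. γ^4 - 876γ^2 + 3136 = 0. So γ is a root of x^4 - 876x^2 + 3136. This polynomial is irreducible over Q: it has no rational root (each ±√247 ± √191 is irrational), and any factorization into two quadratics over Q would force √(47177) ∈ Q (pairing opposite roots) or √247, √191 ∈ Q (other pairings), all impossible. Hence [Q(γ):Q] = 4 = [Q(√247, √191):Q], so Q(γ) = Q(√247, √191).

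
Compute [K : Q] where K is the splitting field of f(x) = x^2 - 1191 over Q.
[K : Q] = 2

f(x) = x^2 - 1191 factors as (x - √1191)(x + √1191). The splitting field is K = Q(√1191). Since 1191 is squarefree and > 1, it is not a perfect square, so x^2 - 1191 is irreducible over Q and [Q(√1191) : Q] = 2. Hence [K : Q] = 2.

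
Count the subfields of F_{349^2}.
F_{349^2} has 2 subfields

The subfields of F_{p^n} are exactly the fields F_{p^d} for d | n (each is the fixed field of the unique index-d subgroup of Gal(F_{p^n}/F_p) ≅ Z/nZ). The divisors of n = 2 are {1, 2}, giving 2 subfields: F_{349^1}, F_{349^2}.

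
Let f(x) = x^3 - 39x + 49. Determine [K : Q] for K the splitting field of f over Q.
[K : Q] = 6

By the rational root test, any rational root of the monic integer polynomial f(x) = x^3 - 39x + 49 must be an integer dividing the constant term 49, i.e. one of ±{1, 7, 49}. Evaluating: f(1) = 11, f(-1) = 87, f(7) = 119, f(-7) = -21, f(49) = 115787, f(-49) = -115689; none is 0, so f has no rational root and is therefore irreducible over Q (a cubic with no linear factor over a field is irreducible). For an irreducible cubic, the Galois group is A_3 or S_3 according as the discriminant disc(f) = -4a^3 - 27b^2 = -4·(-39)^3 - 27·(49)^2 = 172449 is or is not a square in Q. Here disc(f) = 172449 is not a perfect square in Q, so the Galois group of f over Q is not contained in A_3 and must be all of S_3. The splitting field has degree |S_3| = 6 over Q, so [K : Q] = 6.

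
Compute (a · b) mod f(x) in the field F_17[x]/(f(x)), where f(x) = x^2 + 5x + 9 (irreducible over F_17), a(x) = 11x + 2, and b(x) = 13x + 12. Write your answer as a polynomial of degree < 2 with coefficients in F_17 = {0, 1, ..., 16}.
a · b ≡ 4x + 12 (mod f(x))

Multiply in F_17[x]: a(x)·b(x) = (11x + 2)·(13x + 12) = 7x^2 + 5x + 7. This has degree ≥ 2, so divide by f(x) over F_17: 7x^2 + 5x + 7 = (7)·(x^2 + 5x + 9) + (4x + 12). Hence a·b ≡ 4x + 12 (mod f). (F_17[x]/(f) is a field with 17^2 = 289 elements since f is irreducible of degree 2.)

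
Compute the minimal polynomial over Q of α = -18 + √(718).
m_α(x) = x^2 + 36x - 394

From α + 18 = √(718), squaring gives (α + 18)^2 = 718, i.e. α^2 + 36α + 324 = 718, so α^2 + 36α - 394 = 0. The discriminant of x^2 + 36x - 394 is (36)^2 - 4·(-394) = 1296 + 1576 = 2872, and 4·(718) is not a perfect square in Q since 718 is squarefree and ≠ 1. Hence x^2 + 36x - 394 is irreducible over Q and is the minimal polynomial of α.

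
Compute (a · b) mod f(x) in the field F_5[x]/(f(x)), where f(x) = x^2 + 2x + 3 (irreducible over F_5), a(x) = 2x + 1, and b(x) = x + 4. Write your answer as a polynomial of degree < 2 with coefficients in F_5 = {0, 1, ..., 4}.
a · b ≡ 3 (mod f(x))

Multiply in F_5[x]: a(x)·b(x) = (2x + 1)·(x + 4) = 2x^2 + 4x + 4. This has degree ≥ 2, so divide by f(x) over F_5: 2x^2 + 4x + 4 = (2)·(x^2 + 2x + 3) + (3). Hence a·b ≡ 3 (mod f). (F_5[x]/(f) is a field with 5^2 = 25 elements since f is irreducible of degree 2.)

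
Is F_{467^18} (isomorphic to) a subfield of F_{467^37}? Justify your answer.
No: F_{467^18} is not a subfield of F_{467^37}

F_{p^m} embeds in F_{p^n} iff m | n. Here 18 ∤ 37 (since 37 = 2·18 + 1 with remainder 1 ≠ 0), so F_{467^18} is not a subfield of F_{467^37}. Equivalently: if it were, the tower law would give 18 = [F_{467^18}:F_467] dividing [F_{467^37}:F_467] = 37, contradiction.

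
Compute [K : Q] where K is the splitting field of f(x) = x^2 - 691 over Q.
[K : Q] = 2

f(x) = x^2 - 691 factors as (x - √691)(x + √691). The splitting field is K = Q(√691). Since 691 is squarefree and > 1, it is not a perfect square, so x^2 - 691 is irreducible over Q and [Q(√691) : Q] = 2. Hence [K : Q] = 2.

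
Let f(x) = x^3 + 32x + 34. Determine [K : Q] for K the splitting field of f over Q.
[K : Q] = 6

By the rational root test, any rational root of the monic integer polynomial f(x) = x^3 + 32x + 34 must be an integer dividing the constant term 34, i.e. one of ±{1, 2, 17, 34}. Evaluating: f(1) = 67, f(-1) = 1, f(2) = 106, f(-2) = -38, f(17) = 5491, f(-17) = -5423, f(34) = 40426, f(-34) = -40358; none is 0, so f has no rational root and is therefore irreducible over Q (a cubic with no linear factor over a field is irreducible). For an irreducible cubic, the Galois group is A_3 or S_3 according as the discriminant disc(f) = -4a^3 - 27b^2 = -4·(32)^3 - 27·(34)^2 = -162284 is or is not a square in Q. Here disc(f) = -162284 is not a perfect square in Q, so the Galois group of f over Q is not contained in A_3 and must be all of S_3. The splitting field has degree |S_3| = 6 over Q, so [K : Q] = 6.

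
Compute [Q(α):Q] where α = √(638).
[Q(α):Q] = 2

[Q(α):Q] equals the degree of the minimal polynomial of α. Here α^2 = 638 and x^2 - 638 is irreducible (d = 638 is squarefree, ≠ 1, hence not a square), so deg(m_α) = 2. Thus [Q(α):Q] = 2.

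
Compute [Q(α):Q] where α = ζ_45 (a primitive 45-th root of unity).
[Q(α):Q] = 24

The minimal polynomial of ζ_45 over Q is the 45-th cyclotomic polynomial Φ_45(x), which is irreducible over Q and has degree φ(45) = 24. Hence [Q(α):Q] = φ(45) = 24.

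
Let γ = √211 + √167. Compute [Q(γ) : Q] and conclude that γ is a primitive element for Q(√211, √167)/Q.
[Q(γ) : Q] = 4 (equivalently, Q(γ) = Q(√211, √167))

Obviously Q(γ) ⊆ Q(√211, √167), and [Q(√211, √167):Q] = 4 (since 211, 167 are distinct squarefree integers > 1 with 35237 not a perfect square). To show equality we compute the minimal polynomial of γ. From γ = √211 + √167: γ^2 = 211 + 2√(35237) + 167 = 378 + 2√(35237), so γ^2 - 378 = 2√(35237); squaring, (γ^2 - 378)^2 = 4·35237, i.e. γ^4 - 756γ^2 + 142884 - 140948 = 0, i.e. γ^4 - 756γ^2 + 1936 = 0. So γ is a root of x^4 - 756x^2 + 1936. This polynomial is irreducible over Q: it has no rational root (each ±√211 ± √167 is irrational), and any factorization into two quadratics over Q would force √(35237) ∈ Q (pairing opposite roots) or √211, √167 ∈ Q (other pairings), all impossible. Hence [Q(γ):Q] = 4 = [Q(√211, √167):Q], so Q(γ) = Q(√211, √167).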